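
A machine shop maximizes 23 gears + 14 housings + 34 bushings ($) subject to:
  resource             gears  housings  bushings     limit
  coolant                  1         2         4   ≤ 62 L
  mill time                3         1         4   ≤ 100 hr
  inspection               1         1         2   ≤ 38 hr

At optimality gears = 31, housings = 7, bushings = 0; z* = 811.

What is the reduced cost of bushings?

Check each constraint at x*: coolant 45/62 (slack 17); mill time 100/100 (tight); inspection 38/38 (tight).
Since coolant is not tight, its dual is 0.
The binding rows give the dual system: 3·y_mill time + 1·y_inspection = 23 and 1·y_mill time + 1·y_inspection = 14.
This yields shadow prices y_mill time = 4.5, y_inspection = 9.5.
Reduced cost of bushings: c₃ − yᵀa₃ = 34 − (4.5·4 + 9.5·2) = 34 − 37 = -3.

-3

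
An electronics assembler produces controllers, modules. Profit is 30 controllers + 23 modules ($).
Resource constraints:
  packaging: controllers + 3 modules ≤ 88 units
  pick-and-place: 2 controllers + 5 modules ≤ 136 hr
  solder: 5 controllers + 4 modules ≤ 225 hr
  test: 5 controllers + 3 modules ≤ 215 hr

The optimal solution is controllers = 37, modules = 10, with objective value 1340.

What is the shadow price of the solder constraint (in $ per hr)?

5

At the optimum: packaging uses 67 of 88 (slack = 21); pick-and-place uses 124 of 136 (slack = 12); solder uses 225 of 225 (binding); test uses 215 of 215 (binding).
Slack constraints have shadow price 0 (complementary slackness).
The binding rows give the dual system: 5·y_solder + 5·y_test = 30 and 4·y_solder + 3·y_test = 23.
This yields shadow prices y_solder = 5, y_test = 1.
Shadow price of solder = 5.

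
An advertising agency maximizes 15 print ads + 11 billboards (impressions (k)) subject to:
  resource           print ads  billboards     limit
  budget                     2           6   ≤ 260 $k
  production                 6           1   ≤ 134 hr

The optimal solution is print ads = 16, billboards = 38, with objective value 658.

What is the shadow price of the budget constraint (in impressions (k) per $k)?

Check each constraint at x*: budget 260/260 (tight); production 134/134 (tight).
Dual feasibility on the basic columns requires 2·y_budget + 6·y_production = 15, 6·y_budget + 1·y_production = 11.
Solving: y_budget = 1.5, y_production = 2.
Shadow price of budget = 1.5.

1.5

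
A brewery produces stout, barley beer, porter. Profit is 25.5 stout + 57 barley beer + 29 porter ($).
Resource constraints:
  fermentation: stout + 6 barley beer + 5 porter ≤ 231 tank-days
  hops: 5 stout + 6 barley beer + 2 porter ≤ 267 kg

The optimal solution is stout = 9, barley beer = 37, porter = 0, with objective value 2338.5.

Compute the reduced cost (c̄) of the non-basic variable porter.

Both fermentation and hops are binding at x*.
From A_Bᵀ y = c: 1·y_fermentation + 5·y_hops = 25.5; 6·y_fermentation + 6·y_hops = 57.
Solving: y_fermentation = 5.5, y_hops = 4.
Reduced cost of porter: c₃ − yᵀa₃ = 29 − (5.5·5 + 4·2) = 29 − 35.5 = -6.5.

-6.5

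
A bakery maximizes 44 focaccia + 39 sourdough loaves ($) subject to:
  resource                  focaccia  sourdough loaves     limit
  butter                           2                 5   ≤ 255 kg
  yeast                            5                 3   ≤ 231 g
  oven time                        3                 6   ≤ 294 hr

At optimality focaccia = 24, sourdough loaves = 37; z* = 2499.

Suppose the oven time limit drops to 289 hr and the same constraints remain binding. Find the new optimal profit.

2484

At the optimum: butter uses 233 of 255 (slack = 22); yeast uses 231 of 231 (binding); oven time uses 294 of 294 (binding).
Slack constraints have shadow price 0 (complementary slackness).
From A_Bᵀ y = c: 5·y_yeast + 3·y_oven time = 44; 3·y_yeast + 6·y_oven time = 39.
This yields shadow prices y_yeast = 7, y_oven time = 3.
Δz = y_oven time·Δb = 3 × (-5) = -15, so new z* = 2499 − 15 = 2484.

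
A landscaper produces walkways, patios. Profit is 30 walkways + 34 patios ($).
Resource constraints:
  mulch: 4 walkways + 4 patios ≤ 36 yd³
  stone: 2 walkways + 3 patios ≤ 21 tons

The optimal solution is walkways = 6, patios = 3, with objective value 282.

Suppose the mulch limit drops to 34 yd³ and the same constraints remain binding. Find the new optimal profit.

Both mulch and stone are binding at x*.
From A_Bᵀ y = c: 4·y_mulch + 2·y_stone = 30; 4·y_mulch + 3·y_stone = 34.
Solving: y_mulch = 5.5, y_stone = 4.
Δz = y_mulch·Δb = 5.5 × (-2) = -11, so new z* = 282 − 11 = 271.

271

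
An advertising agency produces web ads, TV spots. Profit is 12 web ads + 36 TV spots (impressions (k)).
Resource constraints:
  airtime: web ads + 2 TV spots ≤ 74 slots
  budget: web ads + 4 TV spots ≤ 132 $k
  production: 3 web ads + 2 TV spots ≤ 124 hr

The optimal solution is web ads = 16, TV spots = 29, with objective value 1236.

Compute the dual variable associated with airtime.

Binding: airtime and budget. Non-binding: production (18 unused).
By complementary slackness, y = 0 for the non-binding constraint.
From A_Bᵀ y = c: 1·y_airtime + 1·y_budget = 12; 2·y_airtime + 4·y_budget = 36.
This yields shadow prices y_airtime = 6, y_budget = 6.
Shadow price of airtime = 6.

6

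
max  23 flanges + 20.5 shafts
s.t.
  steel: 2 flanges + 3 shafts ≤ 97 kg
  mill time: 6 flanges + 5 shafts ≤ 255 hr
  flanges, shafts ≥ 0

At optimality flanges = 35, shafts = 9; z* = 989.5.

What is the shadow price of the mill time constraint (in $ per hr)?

3.5

At the optimum: steel uses 97 of 97 (binding); mill time uses 255 of 255 (binding).
The binding rows give the dual system: 2·y_steel + 6·y_mill time = 23 and 3·y_steel + 5·y_mill time = 20.5.
Solving: y_steel = 1, y_mill time = 3.5.
Shadow price of mill time = 3.5.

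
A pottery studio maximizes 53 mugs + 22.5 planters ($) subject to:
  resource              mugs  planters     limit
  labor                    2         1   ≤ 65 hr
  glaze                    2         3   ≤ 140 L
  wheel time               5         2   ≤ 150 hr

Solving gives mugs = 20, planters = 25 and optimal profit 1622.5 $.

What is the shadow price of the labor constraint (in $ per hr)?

Check each constraint at x*: labor 65/65 (tight); glaze 115/140 (slack 25); wheel time 150/150 (tight).
Since glaze is not tight, its dual is 0.
From A_Bᵀ y = c: 2·y_labor + 5·y_wheel time = 53; 1·y_labor + 2·y_wheel time = 22.5.
Solving: y_labor = 6.5, y_wheel time = 8.
Shadow price of labor = 6.5.

6.5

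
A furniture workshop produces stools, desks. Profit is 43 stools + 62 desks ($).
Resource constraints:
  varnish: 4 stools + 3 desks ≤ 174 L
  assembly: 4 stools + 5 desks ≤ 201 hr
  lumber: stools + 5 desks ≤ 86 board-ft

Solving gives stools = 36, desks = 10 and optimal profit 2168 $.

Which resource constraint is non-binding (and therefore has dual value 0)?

assembly

varnish: 174/174 (binding)
assembly: 194/201 (slack 7)
lumber: 86/86 (binding)
By complementary slackness, a constraint with positive slack has shadow price 0 → assembly.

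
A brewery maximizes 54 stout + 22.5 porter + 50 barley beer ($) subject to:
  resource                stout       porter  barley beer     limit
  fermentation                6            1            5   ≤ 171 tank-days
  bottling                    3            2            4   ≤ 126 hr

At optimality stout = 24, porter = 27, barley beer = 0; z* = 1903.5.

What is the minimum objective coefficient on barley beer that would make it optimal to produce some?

Check each constraint at x*: fermentation 171/171 (tight); bottling 126/126 (tight).
From A_Bᵀ y = c: 6·y_fermentation + 3·y_bottling = 54; 1·y_fermentation + 2·y_bottling = 22.5.
Solving: y_fermentation = 4.5, y_bottling = 9.
barley beer enters the basis when its profit ≥ yᵀa₃ = 4.5·5 + 9·4 = 58.5.

58.5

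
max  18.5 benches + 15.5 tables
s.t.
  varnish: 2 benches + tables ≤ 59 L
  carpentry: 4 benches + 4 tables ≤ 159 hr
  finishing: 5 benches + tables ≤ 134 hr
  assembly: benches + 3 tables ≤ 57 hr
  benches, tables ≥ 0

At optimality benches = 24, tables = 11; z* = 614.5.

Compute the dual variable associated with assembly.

2.5

Binding: varnish and assembly. Non-binding: carpentry (19 unused), finishing (3 unused).
By complementary slackness, y = 0 for the non-binding constraints.
The binding rows give the dual system: 2·y_varnish + 1·y_assembly = 18.5 and 1·y_varnish + 3·y_assembly = 15.5.
→ y_varnish = 8 and y_assembly = 2.5.
Shadow price of assembly = 2.5.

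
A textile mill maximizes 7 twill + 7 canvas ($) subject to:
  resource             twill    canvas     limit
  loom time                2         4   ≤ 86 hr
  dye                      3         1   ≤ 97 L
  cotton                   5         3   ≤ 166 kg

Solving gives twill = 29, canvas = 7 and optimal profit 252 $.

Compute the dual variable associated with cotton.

Binding: loom time and cotton. Non-binding: dye (3 unused).
Slack constraints have shadow price 0 (complementary slackness).
Dual feasibility on the basic columns requires 2·y_loom time + 5·y_cotton = 7, 4·y_loom time + 3·y_cotton = 7.
Solving: y_loom time = 1, y_cotton = 1.
Shadow price of cotton = 1.

1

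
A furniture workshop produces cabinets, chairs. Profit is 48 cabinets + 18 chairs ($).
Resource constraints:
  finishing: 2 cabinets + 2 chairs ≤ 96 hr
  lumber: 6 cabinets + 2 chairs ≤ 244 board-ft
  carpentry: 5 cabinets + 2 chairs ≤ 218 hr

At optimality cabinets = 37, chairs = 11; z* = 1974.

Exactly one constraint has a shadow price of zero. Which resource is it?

carpentry

finishing: 96/96 (binding)
lumber: 244/244 (binding)
carpentry: 207/218 (slack 11)
By complementary slackness, a constraint with positive slack has shadow price 0 → carpentry.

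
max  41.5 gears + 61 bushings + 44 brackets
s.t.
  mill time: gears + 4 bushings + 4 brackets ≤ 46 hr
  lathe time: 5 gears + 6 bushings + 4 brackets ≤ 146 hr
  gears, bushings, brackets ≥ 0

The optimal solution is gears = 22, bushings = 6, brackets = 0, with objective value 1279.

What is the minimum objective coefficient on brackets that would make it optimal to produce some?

Both mill time and lathe time are binding at x*.
The binding rows give the dual system: 1·y_mill time + 5·y_lathe time = 41.5 and 4·y_mill time + 6·y_lathe time = 61.
→ y_mill time = 4 and y_lathe time = 7.5.
brackets enters the basis when its profit ≥ yᵀa₃ = 4·4 + 7.5·4 = 46.

46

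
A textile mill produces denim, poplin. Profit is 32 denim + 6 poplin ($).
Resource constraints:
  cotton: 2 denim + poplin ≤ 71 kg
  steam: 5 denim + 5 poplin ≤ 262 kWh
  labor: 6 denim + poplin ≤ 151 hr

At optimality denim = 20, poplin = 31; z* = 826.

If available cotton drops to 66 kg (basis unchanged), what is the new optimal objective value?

At the optimum: cotton uses 71 of 71 (binding); steam uses 255 of 262 (slack = 7); labor uses 151 of 151 (binding).
Since steam is not tight, its dual is 0.
From A_Bᵀ y = c: 2·y_cotton + 6·y_labor = 32; 1·y_cotton + 1·y_labor = 6.
→ y_cotton = 1 and y_labor = 5.
Δz = y_cotton·Δb = 1 × (-5) = -5, so new z* = 826 − 5 = 821.

821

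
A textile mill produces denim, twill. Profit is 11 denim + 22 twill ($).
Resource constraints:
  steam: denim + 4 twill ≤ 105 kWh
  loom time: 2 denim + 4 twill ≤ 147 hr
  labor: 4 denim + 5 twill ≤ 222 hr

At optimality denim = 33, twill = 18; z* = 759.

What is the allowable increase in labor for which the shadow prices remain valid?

24.75

Binding constraints: steam, labor. The basis is B = [[1,4],[4,5]] with det -11.
Per unit increase in labor, x* moves by d = (0.3636, -0.0909).
The basis stays optimal until loom time becomes binding; allowable increase = 24.75 hr.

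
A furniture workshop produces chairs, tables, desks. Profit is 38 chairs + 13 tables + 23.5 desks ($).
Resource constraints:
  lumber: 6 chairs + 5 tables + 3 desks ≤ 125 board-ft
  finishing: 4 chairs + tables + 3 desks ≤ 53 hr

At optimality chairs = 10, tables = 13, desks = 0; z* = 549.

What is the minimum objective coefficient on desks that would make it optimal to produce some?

27

At the optimum: lumber uses 125 of 125 (binding); finishing uses 53 of 53 (binding).
The binding rows give the dual system: 6·y_lumber + 4·y_finishing = 38 and 5·y_lumber + 1·y_finishing = 13.
→ y_lumber = 1 and y_finishing = 8.
desks enters the basis when its profit ≥ yᵀa₃ = 1·3 + 8·3 = 27.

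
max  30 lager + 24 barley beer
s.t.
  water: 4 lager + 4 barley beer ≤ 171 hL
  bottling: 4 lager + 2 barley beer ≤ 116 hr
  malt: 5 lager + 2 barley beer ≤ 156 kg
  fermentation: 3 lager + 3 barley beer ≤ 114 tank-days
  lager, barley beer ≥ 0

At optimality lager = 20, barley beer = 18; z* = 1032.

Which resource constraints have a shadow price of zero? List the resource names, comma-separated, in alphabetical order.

malt, water

water: 152/171 (slack 19)
bottling: 116/116 (binding)
malt: 136/156 (slack 20)
fermentation: 114/114 (binding)
By complementary slackness, a constraint with positive slack has shadow price 0 → malt, water.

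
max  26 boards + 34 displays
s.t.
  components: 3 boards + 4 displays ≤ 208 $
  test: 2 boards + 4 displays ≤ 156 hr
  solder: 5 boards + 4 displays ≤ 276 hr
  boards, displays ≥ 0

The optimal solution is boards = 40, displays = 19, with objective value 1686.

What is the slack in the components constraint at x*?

12

components used = 3·40 + 4·19 = 196; slack = 208 − 196 = 12.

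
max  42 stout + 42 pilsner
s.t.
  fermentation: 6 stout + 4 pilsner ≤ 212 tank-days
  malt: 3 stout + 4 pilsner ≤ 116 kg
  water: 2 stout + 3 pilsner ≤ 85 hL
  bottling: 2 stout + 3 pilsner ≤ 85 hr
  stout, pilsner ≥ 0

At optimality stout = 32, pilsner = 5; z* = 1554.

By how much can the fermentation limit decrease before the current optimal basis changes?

Binding constraints: fermentation, malt. The basis is B = [[6,4],[3,4]] with det 12.
Per unit decrease in fermentation, x* moves by d = (-0.3333, 0.25).
The basis stays optimal until water becomes binding; allowable decrease = 72 tank-days.

72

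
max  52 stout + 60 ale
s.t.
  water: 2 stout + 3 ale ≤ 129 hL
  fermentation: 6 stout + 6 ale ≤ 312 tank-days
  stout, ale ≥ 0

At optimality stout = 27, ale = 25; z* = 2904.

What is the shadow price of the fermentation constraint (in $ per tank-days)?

6

At the optimum: water uses 129 of 129 (binding); fermentation uses 312 of 312 (binding).
Dual feasibility on the basic columns requires 2·y_water + 6·y_fermentation = 52, 3·y_water + 6·y_fermentation = 60.
→ y_water = 8 and y_fermentation = 6.
Shadow price of fermentation = 6.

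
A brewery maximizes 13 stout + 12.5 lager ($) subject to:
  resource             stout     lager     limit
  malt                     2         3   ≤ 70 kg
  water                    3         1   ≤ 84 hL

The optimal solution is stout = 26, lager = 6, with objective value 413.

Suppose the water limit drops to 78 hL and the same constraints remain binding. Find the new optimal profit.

401

At the optimum: malt uses 70 of 70 (binding); water uses 84 of 84 (binding).
Dual feasibility on the basic columns requires 2·y_malt + 3·y_water = 13, 3·y_malt + 1·y_water = 12.5.
→ y_malt = 3.5 and y_water = 2.
Δz = y_water·Δb = 2 × (-6) = -12, so new z* = 413 − 12 = 401.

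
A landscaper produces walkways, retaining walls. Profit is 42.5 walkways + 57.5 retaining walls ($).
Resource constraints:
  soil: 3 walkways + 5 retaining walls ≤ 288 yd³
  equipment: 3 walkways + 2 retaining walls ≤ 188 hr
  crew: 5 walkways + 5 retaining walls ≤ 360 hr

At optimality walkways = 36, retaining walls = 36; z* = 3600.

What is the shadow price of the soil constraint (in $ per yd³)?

At the optimum: soil uses 288 of 288 (binding); equipment uses 180 of 188 (slack = 8); crew uses 360 of 360 (binding).
By complementary slackness, y = 0 for the non-binding constraint.
From A_Bᵀ y = c: 3·y_soil + 5·y_crew = 42.5; 5·y_soil + 5·y_crew = 57.5.
This yields shadow prices y_soil = 7.5, y_crew = 4.
Shadow price of soil = 7.5.

7.5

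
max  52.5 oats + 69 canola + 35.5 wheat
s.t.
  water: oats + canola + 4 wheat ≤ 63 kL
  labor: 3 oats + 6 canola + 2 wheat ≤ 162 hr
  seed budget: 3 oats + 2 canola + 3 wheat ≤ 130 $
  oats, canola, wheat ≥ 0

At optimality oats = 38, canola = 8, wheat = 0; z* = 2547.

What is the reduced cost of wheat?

-8.5

At the optimum: water uses 46 of 63 (slack = 17); labor uses 162 of 162 (binding); seed budget uses 130 of 130 (binding).
By complementary slackness, y = 0 for the non-binding constraint.
From A_Bᵀ y = c: 3·y_labor + 3·y_seed budget = 52.5; 6·y_labor + 2·y_seed budget = 69.
Solving: y_labor = 8.5, y_seed budget = 9.
Reduced cost of wheat: c₃ − yᵀa₃ = 35.5 − (8.5·2 + 9·3) = 35.5 − 44 = -8.5.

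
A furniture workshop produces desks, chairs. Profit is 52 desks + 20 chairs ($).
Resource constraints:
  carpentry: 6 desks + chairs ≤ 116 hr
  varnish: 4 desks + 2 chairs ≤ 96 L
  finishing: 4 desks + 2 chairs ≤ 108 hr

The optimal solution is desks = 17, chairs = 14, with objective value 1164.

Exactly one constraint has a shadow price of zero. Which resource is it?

finishing

carpentry: 116/116 (binding)
varnish: 96/96 (binding)
finishing: 96/108 (slack 12)
By complementary slackness, a constraint with positive slack has shadow price 0 → finishing.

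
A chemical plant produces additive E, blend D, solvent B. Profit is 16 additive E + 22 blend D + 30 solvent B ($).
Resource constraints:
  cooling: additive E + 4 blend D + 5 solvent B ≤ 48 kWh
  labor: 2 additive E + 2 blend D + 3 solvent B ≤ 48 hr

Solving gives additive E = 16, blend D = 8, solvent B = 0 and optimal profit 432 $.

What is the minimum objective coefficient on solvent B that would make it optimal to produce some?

31

At the optimum: cooling uses 48 of 48 (binding); labor uses 48 of 48 (binding).
Dual feasibility on the basic columns requires 1·y_cooling + 2·y_labor = 16, 4·y_cooling + 2·y_labor = 22.
This yields shadow prices y_cooling = 2, y_labor = 7.
solvent B enters the basis when its profit ≥ yᵀa₃ = 2·5 + 7·3 = 31.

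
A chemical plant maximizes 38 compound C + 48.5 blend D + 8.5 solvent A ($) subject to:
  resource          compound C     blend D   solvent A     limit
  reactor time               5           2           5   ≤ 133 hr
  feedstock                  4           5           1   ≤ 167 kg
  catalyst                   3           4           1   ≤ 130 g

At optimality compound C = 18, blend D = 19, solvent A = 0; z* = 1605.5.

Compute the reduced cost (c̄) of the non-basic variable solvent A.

At the optimum: reactor time uses 128 of 133 (slack = 5); feedstock uses 167 of 167 (binding); catalyst uses 130 of 130 (binding).
By complementary slackness, y = 0 for the non-binding constraint.
Dual feasibility on the basic columns requires 4·y_feedstock + 3·y_catalyst = 38, 5·y_feedstock + 4·y_catalyst = 48.5.
→ y_feedstock = 6.5 and y_catalyst = 4.
Reduced cost of solvent A: c₃ − yᵀa₃ = 8.5 − (6.5·1 + 4·1) = 8.5 − 10.5 = -2.

-2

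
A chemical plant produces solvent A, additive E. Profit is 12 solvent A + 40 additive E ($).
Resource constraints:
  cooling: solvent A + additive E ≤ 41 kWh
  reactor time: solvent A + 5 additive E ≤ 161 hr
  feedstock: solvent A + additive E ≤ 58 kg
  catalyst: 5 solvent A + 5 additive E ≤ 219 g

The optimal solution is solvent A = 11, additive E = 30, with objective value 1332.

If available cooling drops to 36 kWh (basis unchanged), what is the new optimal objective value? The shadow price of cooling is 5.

1307

Δb = -5, so new z* = 1332 + (5)·(-5) = 1332 − 25 = 1307.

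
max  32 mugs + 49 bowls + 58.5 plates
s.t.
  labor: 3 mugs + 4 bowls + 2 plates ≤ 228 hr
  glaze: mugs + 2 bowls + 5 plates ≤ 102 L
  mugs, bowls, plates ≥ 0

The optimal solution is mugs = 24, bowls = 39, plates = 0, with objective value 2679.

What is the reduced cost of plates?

-4

Check each constraint at x*: labor 228/228 (tight); glaze 102/102 (tight).
From A_Bᵀ y = c: 3·y_labor + 1·y_glaze = 32; 4·y_labor + 2·y_glaze = 49.
→ y_labor = 7.5 and y_glaze = 9.5.
Reduced cost of plates: c₃ − yᵀa₃ = 58.5 − (7.5·2 + 9.5·5) = 58.5 − 62.5 = -4.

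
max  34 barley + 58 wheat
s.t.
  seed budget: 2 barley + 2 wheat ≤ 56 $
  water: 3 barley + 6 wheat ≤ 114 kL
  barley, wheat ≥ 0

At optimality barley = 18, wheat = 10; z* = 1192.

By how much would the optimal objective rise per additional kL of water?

8

Both seed budget and water are binding at x*.
The binding rows give the dual system: 2·y_seed budget + 3·y_water = 34 and 2·y_seed budget + 6·y_water = 58.
This yields shadow prices y_seed budget = 5, y_water = 8.
Shadow price of water = 8.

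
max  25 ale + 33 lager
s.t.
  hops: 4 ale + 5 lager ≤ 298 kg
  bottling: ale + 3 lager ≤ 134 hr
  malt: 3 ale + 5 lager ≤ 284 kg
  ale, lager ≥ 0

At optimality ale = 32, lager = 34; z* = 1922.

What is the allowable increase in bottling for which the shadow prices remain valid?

25.2

Binding constraints: hops, bottling. The basis is B = [[4,5],[1,3]] with det 7.
Per unit increase in bottling, x* moves by d = (-0.7143, 0.5714).
The basis stays optimal until malt becomes binding; allowable increase = 25.2 hr.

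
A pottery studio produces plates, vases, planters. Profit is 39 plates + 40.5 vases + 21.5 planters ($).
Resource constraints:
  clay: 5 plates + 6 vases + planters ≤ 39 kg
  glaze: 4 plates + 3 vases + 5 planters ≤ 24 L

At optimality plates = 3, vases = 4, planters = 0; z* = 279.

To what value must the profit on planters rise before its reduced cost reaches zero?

Check each constraint at x*: clay 39/39 (tight); glaze 24/24 (tight).
Dual feasibility on the basic columns requires 5·y_clay + 4·y_glaze = 39, 6·y_clay + 3·y_glaze = 40.5.
This yields shadow prices y_clay = 5, y_glaze = 3.5.
planters enters the basis when its profit ≥ yᵀa₃ = 5·1 + 3.5·5 = 22.5.

22.5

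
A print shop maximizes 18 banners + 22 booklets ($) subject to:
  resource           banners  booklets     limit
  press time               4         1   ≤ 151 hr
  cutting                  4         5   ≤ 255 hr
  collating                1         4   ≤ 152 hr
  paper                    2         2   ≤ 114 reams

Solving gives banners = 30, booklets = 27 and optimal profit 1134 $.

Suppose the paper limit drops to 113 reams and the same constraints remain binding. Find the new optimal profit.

Check each constraint at x*: press time 147/151 (slack 4); cutting 255/255 (tight); collating 138/152 (slack 14); paper 114/114 (tight).
Since press time, collating are not tight, their duals are 0.
From A_Bᵀ y = c: 4·y_cutting + 2·y_paper = 18; 5·y_cutting + 2·y_paper = 22.
This yields shadow prices y_cutting = 4, y_paper = 1.
Δz = y_paper·Δb = 1 × (-1) = -1, so new z* = 1134 − 1 = 1133.

1133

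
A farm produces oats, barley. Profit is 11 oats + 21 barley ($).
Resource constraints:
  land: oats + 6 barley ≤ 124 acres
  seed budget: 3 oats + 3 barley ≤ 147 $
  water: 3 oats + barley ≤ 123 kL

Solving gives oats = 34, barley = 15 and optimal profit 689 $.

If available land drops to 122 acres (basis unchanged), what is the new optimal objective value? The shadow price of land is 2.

685

Δb = -2, so new z* = 689 + (2)·(-2) = 689 − 4 = 685.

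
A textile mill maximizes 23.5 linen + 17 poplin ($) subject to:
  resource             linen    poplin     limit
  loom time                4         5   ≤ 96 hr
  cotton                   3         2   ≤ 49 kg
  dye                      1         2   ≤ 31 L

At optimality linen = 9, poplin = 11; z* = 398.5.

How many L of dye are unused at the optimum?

0

dye used = 1·9 + 2·11 = 31; slack = 31 − 31 = 0.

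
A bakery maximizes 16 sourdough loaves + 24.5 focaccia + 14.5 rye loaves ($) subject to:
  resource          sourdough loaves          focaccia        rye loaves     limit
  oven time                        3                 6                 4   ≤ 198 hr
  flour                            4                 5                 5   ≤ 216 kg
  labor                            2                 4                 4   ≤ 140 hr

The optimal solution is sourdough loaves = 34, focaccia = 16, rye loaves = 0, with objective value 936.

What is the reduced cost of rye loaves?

-6

Check each constraint at x*: oven time 198/198 (tight); flour 216/216 (tight); labor 132/140 (slack 8).
By complementary slackness, y = 0 for the non-binding constraint.
From A_Bᵀ y = c: 3·y_oven time + 4·y_flour = 16; 6·y_oven time + 5·y_flour = 24.5.
This yields shadow prices y_oven time = 2, y_flour = 2.5.
Reduced cost of rye loaves: c₃ − yᵀa₃ = 14.5 − (2·4 + 2.5·5) = 14.5 − 20.5 = -6.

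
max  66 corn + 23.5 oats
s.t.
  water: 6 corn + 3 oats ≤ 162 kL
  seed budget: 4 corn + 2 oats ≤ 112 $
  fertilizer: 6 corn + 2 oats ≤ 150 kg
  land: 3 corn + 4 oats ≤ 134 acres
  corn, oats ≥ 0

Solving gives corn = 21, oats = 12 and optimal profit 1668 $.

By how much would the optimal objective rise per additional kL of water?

1.5

At the optimum: water uses 162 of 162 (binding); seed budget uses 108 of 112 (slack = 4); fertilizer uses 150 of 150 (binding); land uses 111 of 134 (slack = 23).
Since seed budget, land are not tight, their duals are 0.
The binding rows give the dual system: 6·y_water + 6·y_fertilizer = 66 and 3·y_water + 2·y_fertilizer = 23.5.
Solving: y_water = 1.5, y_fertilizer = 9.5.
Shadow price of water = 1.5.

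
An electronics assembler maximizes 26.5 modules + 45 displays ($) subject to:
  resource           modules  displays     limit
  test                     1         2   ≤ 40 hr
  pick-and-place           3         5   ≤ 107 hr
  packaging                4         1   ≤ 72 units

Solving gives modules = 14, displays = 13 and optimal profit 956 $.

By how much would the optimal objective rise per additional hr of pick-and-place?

At the optimum: test uses 40 of 40 (binding); pick-and-place uses 107 of 107 (binding); packaging uses 69 of 72 (slack = 3).
Since packaging is not tight, its dual is 0.
From A_Bᵀ y = c: 1·y_test + 3·y_pick-and-place = 26.5; 2·y_test + 5·y_pick-and-place = 45.
→ y_test = 2.5 and y_pick-and-place = 8.
Shadow price of pick-and-place = 8.

8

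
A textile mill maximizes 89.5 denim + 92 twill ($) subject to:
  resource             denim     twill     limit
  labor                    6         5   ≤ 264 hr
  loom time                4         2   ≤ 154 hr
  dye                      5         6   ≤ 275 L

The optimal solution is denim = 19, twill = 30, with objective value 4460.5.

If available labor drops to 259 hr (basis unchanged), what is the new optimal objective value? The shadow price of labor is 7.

Δb = -5, so new z* = 4460.5 + (7)·(-5) = 4460.5 − 35 = 4425.5.

4425.5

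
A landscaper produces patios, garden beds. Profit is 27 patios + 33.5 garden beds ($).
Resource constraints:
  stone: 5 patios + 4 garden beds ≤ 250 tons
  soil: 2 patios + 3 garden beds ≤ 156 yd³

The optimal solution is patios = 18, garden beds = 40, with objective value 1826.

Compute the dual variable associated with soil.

Both stone and soil are binding at x*.
The binding rows give the dual system: 5·y_stone + 2·y_soil = 27 and 4·y_stone + 3·y_soil = 33.5.
Solving: y_stone = 2, y_soil = 8.5.
Shadow price of soil = 8.5.

8.5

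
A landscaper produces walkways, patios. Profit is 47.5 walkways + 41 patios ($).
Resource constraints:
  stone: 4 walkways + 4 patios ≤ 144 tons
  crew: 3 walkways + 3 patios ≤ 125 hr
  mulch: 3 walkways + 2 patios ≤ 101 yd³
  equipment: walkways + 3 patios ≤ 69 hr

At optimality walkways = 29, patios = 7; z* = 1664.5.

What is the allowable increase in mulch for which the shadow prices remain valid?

Binding constraints: stone, mulch. The basis is B = [[4,4],[3,2]] with det -4.
Per unit increase in mulch, x* moves by d = (1, -1).
The basis stays optimal until patios reaches 0; allowable increase = 7 yd³.

7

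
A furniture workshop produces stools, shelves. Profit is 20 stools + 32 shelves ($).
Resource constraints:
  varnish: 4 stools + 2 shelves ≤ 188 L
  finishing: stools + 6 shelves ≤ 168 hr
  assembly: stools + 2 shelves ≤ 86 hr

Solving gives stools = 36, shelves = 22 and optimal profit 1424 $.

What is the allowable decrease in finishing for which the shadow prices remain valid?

121

Binding constraints: varnish, finishing. The basis is B = [[4,2],[1,6]] with det 22.
Per unit decrease in finishing, x* moves by d = (0.0909, -0.1818).
The basis stays optimal until shelves reaches 0; allowable decrease = 121 hr.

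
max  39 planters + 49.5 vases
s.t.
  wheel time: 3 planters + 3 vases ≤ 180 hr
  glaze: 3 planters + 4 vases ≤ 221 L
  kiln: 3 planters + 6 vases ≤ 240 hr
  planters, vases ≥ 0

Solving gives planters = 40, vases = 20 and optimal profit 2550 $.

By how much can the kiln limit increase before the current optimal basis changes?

Binding constraints: wheel time, kiln. The basis is B = [[3,3],[3,6]] with det 9.
Per unit increase in kiln, x* moves by d = (-0.3333, 0.3333).
The basis stays optimal until glaze becomes binding; allowable increase = 63 hr.

63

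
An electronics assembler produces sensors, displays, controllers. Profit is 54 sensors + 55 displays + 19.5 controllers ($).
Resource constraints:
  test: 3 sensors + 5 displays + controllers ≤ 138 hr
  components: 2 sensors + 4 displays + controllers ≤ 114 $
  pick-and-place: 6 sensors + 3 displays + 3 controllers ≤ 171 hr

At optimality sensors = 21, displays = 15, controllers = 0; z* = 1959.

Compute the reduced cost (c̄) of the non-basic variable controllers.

Check each constraint at x*: test 138/138 (tight); components 102/114 (slack 12); pick-and-place 171/171 (tight).
By complementary slackness, y = 0 for the non-binding constraint.
From A_Bᵀ y = c: 3·y_test + 6·y_pick-and-place = 54; 5·y_test + 3·y_pick-and-place = 55.
→ y_test = 8 and y_pick-and-place = 5.
Reduced cost of controllers: c₃ − yᵀa₃ = 19.5 − (8·1 + 5·3) = 19.5 − 23 = -3.5.

-3.5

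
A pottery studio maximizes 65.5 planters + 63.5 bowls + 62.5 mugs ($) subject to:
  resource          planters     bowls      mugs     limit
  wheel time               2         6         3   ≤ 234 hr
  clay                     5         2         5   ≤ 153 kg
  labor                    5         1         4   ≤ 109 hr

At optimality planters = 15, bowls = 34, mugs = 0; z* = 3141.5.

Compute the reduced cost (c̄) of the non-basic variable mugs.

Binding: wheel time and labor. Non-binding: clay (10 unused).
Slack constraints have shadow price 0 (complementary slackness).
Dual feasibility on the basic columns requires 2·y_wheel time + 5·y_labor = 65.5, 6·y_wheel time + 1·y_labor = 63.5.
Solving: y_wheel time = 9, y_labor = 9.5.
Reduced cost of mugs: c₃ − yᵀa₃ = 62.5 − (9·3 + 9.5·4) = 62.5 − 65 = -2.5.

-2.5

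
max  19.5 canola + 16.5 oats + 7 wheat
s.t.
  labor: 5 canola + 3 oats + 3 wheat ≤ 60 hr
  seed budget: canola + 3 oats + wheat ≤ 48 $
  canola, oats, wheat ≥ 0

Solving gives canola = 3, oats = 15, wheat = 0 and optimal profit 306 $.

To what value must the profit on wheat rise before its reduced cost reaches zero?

Both labor and seed budget are binding at x*.
From A_Bᵀ y = c: 5·y_labor + 1·y_seed budget = 19.5; 3·y_labor + 3·y_seed budget = 16.5.
This yields shadow prices y_labor = 3.5, y_seed budget = 2.
wheat enters the basis when its profit ≥ yᵀa₃ = 3.5·3 + 2·1 = 12.5.

12.5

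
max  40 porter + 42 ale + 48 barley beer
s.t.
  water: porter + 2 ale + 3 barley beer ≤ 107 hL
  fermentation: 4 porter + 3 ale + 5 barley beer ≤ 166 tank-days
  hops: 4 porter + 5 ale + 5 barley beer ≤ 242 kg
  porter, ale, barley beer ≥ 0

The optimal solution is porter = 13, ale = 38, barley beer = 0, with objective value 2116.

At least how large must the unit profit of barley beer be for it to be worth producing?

Check each constraint at x*: water 89/107 (slack 18); fermentation 166/166 (tight); hops 242/242 (tight).
By complementary slackness, y = 0 for the non-binding constraint.
The binding rows give the dual system: 4·y_fermentation + 4·y_hops = 40 and 3·y_fermentation + 5·y_hops = 42.
This yields shadow prices y_fermentation = 4, y_hops = 6.
barley beer enters the basis when its profit ≥ yᵀa₃ = 4·5 + 6·5 = 50.

50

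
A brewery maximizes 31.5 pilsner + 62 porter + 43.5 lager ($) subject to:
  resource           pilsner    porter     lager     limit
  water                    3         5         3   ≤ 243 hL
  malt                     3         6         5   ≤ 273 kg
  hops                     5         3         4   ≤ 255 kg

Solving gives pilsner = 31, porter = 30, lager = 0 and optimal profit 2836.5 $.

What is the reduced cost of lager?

At the optimum: water uses 243 of 243 (binding); malt uses 273 of 273 (binding); hops uses 245 of 255 (slack = 10).
By complementary slackness, y = 0 for the non-binding constraint.
Dual feasibility on the basic columns requires 3·y_water + 3·y_malt = 31.5, 5·y_water + 6·y_malt = 62.
Solving: y_water = 1, y_malt = 9.5.
Reduced cost of lager: c₃ − yᵀa₃ = 43.5 − (1·3 + 9.5·5) = 43.5 − 50.5 = -7.

-7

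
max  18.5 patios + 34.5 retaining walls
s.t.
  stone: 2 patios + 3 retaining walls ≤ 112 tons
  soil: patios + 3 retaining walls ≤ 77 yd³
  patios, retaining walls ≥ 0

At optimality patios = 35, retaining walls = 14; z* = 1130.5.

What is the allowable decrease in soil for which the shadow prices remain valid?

21

Binding constraints: stone, soil. The basis is B = [[2,3],[1,3]] with det 3.
Per unit decrease in soil, x* moves by d = (1, -0.6667).
The basis stays optimal until retaining walls reaches 0; allowable decrease = 21 yd³.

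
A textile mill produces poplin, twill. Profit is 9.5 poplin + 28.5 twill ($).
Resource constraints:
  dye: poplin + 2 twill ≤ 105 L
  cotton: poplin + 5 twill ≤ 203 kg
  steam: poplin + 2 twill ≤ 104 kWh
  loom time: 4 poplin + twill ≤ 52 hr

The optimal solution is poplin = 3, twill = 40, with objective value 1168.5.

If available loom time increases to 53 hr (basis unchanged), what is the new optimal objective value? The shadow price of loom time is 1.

Δb = 1, so new z* = 1168.5 + (1)·(1) = 1168.5 + 1 = 1169.5.

1169.5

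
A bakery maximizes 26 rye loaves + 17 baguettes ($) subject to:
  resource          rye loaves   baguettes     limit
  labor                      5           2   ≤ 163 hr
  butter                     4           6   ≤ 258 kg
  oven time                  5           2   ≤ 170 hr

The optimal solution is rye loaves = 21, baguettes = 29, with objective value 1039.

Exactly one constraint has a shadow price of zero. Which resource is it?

labor: 163/163 (binding)
butter: 258/258 (binding)
oven time: 163/170 (slack 7)
By complementary slackness, a constraint with positive slack has shadow price 0 → oven time.

oven time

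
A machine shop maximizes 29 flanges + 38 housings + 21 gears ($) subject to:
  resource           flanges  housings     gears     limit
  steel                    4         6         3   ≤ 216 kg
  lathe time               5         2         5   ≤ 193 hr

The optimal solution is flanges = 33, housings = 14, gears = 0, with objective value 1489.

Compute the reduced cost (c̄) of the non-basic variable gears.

-2

Check each constraint at x*: steel 216/216 (tight); lathe time 193/193 (tight).
From A_Bᵀ y = c: 4·y_steel + 5·y_lathe time = 29; 6·y_steel + 2·y_lathe time = 38.
Solving: y_steel = 6, y_lathe time = 1.
Reduced cost of gears: c₃ − yᵀa₃ = 21 − (6·3 + 1·5) = 21 − 23 = -2.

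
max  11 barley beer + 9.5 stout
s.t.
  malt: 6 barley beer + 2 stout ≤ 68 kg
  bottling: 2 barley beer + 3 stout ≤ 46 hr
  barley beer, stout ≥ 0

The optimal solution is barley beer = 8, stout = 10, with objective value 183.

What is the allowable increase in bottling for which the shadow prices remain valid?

Binding constraints: malt, bottling. The basis is B = [[6,2],[2,3]] with det 14.
Per unit increase in bottling, x* moves by d = (-0.1429, 0.4286).
The basis stays optimal until barley beer reaches 0; allowable increase = 56 hr.

56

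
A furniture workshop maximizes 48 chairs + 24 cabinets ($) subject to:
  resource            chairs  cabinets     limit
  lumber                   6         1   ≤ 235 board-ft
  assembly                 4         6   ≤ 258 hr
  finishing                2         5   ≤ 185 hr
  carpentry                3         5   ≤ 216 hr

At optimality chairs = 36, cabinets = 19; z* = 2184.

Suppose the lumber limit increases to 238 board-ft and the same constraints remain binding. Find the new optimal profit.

Binding: lumber and assembly. Non-binding: finishing (18 unused), carpentry (13 unused).
Since finishing, carpentry are not tight, their duals are 0.
Dual feasibility on the basic columns requires 6·y_lumber + 4·y_assembly = 48, 1·y_lumber + 6·y_assembly = 24.
→ y_lumber = 6 and y_assembly = 3.
Δz = y_lumber·Δb = 6 × (3) = 18, so new z* = 2184 + 18 = 2202.

2202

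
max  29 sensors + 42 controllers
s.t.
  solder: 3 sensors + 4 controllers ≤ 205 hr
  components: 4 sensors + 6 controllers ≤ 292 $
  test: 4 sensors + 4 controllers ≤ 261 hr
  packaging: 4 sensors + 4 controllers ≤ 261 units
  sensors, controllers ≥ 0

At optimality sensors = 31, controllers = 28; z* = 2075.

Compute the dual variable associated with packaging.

Check each constraint at x*: solder 205/205 (tight); components 292/292 (tight); test 236/261 (slack 25); packaging 236/261 (slack 25).
Slack constraints have shadow price 0 (complementary slackness).
The binding rows give the dual system: 3·y_solder + 4·y_components = 29 and 4·y_solder + 6·y_components = 42.
→ y_solder = 3 and y_components = 5.
Shadow price of packaging = 0.

0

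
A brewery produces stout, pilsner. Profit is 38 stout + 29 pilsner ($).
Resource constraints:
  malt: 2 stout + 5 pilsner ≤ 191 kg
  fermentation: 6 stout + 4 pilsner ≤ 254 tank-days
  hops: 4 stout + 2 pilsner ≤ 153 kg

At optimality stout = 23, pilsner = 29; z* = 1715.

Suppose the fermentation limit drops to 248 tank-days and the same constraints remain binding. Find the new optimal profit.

Check each constraint at x*: malt 191/191 (tight); fermentation 254/254 (tight); hops 150/153 (slack 3).
Slack constraints have shadow price 0 (complementary slackness).
Dual feasibility on the basic columns requires 2·y_malt + 6·y_fermentation = 38, 5·y_malt + 4·y_fermentation = 29.
→ y_malt = 1 and y_fermentation = 6.
Δz = y_fermentation·Δb = 6 × (-6) = -36, so new z* = 1715 − 36 = 1679.

1679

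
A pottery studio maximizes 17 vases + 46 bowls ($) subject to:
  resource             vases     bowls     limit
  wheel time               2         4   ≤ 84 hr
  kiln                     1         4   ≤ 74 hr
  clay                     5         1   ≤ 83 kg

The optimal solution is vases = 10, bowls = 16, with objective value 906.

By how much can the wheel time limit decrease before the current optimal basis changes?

10

Binding constraints: wheel time, kiln. The basis is B = [[2,4],[1,4]] with det 4.
Per unit decrease in wheel time, x* moves by d = (-1, 0.25).
The basis stays optimal until vases reaches 0; allowable decrease = 10 hr.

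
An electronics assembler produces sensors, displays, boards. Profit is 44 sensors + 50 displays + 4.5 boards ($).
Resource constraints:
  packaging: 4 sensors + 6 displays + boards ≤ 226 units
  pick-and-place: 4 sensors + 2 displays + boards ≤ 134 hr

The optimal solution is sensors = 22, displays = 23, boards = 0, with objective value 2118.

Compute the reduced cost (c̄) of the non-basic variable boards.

At the optimum: packaging uses 226 of 226 (binding); pick-and-place uses 134 of 134 (binding).
From A_Bᵀ y = c: 4·y_packaging + 4·y_pick-and-place = 44; 6·y_packaging + 2·y_pick-and-place = 50.
→ y_packaging = 7 and y_pick-and-place = 4.
Reduced cost of boards: c₃ − yᵀa₃ = 4.5 − (7·1 + 4·1) = 4.5 − 11 = -6.5.

-6.5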